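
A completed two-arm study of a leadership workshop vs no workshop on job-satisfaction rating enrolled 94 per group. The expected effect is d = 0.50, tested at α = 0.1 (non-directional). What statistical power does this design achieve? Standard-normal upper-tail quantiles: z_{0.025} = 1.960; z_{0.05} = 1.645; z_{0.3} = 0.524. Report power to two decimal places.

power ≈ 0.96

For two equal groups, power = Φ(d·√(n/2) − z_{α/2}).
d·√(n/2) = 0.50 × √(94/2) = 0.50 × 6.856 = 3.428.
z_β = 3.428 − 1.645 = 1.783.
Power = Φ(1.783) = 0.963.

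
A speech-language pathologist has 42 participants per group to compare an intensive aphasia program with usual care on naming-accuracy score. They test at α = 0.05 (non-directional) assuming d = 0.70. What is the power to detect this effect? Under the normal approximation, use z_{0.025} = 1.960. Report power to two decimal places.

power ≈ 0.89

For two equal groups, power = Φ(d·√(n/2) − z_{α/2}).
d·√(n/2) = 0.70 × √(42/2) = 0.70 × 4.583 = 3.208.
z_β = 3.208 − 1.960 = 1.248.
Power = Φ(1.248) = 0.894.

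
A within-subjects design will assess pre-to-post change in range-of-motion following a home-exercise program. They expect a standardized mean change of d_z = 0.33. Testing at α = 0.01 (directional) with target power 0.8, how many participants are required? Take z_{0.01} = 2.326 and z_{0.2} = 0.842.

n = 93 pairs

For a paired (one-sample on differences) test: n = ((z_{α} + z_β) / d)².
z_{α} + z_β = 2.326 + 0.842 = 3.168.
n = (3.168 / 0.33)² = 9.600² = 92.16.
Round up.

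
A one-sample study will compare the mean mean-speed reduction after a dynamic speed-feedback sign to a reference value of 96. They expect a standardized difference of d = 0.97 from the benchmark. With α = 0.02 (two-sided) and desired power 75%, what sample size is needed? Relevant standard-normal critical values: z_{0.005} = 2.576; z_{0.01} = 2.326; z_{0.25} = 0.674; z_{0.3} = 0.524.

n = 10

For a one-sample test: n = ((z_{α/2} + z_β) / d)².
z_{α/2} + z_β = 2.326 + 0.674 = 3.000.
n = (3.000 / 0.97)² = 3.093² = 9.57.
Round up.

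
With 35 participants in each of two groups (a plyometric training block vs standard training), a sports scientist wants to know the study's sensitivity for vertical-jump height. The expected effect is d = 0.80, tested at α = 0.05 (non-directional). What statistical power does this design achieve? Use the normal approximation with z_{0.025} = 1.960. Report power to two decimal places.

For two equal groups, power = Φ(d·√(n/2) − z_{α/2}).
d·√(n/2) = 0.80 × √(35/2) = 0.80 × 4.183 = 3.347.
z_β = 3.347 − 1.960 = 1.387.
Power = Φ(1.387) = 0.917.

power ≈ 0.92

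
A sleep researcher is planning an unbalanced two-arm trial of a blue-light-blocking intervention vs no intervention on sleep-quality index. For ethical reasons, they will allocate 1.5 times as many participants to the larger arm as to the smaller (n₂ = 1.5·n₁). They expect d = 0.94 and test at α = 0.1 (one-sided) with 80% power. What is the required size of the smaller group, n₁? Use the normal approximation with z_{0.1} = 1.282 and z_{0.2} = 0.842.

With allocation ratio k = n₂/n₁ = 1.5, Var(x̄₁−x̄₂) = σ²(1/n₁ + 1/(k·n₁)) = σ²·(k+1)/(k·n₁).
So n₁ = (1 + 1/k)·((z_{α} + z_β)/d)² = 1.667 × (2.124/0.94)².
n₁ = 1.667 × 5.11 = 8.5.
Round up: n₁ = 9, giving n₂ = ⌈1.5 × 9⌉ = ⌈13.5⌉ = 14.

n₁ = 9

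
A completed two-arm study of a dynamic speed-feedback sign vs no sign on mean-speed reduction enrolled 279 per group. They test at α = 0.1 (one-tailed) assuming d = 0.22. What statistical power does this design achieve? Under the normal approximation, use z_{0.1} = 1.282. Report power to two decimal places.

power ≈ 0.91

For two equal groups, power = Φ(d·√(n/2) − z_{α}).
d·√(n/2) = 0.22 × √(279/2) = 0.22 × 11.811 = 2.598.
z_β = 2.598 − 1.282 = 1.316.
Power = Φ(1.316) = 0.906.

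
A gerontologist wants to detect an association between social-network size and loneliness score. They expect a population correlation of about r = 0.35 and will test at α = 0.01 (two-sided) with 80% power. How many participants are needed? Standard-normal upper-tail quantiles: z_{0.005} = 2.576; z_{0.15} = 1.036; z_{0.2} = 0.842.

Fisher's z: C = ½·ln((1+r)/(1−r)) = ½·ln(2.0769) = 0.3654.
n = ((z_{α/2} + z_β)/C)² + 3.
(2.576 + 0.842) / 0.3654 = 3.418 / 0.3654 = 9.354.
n = 9.354² + 3 = 87.50 + 3 = 90.5.
Round up.

n = 91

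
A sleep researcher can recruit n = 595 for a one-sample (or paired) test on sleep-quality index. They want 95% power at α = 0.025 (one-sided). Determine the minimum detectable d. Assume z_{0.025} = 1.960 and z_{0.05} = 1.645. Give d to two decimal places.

For a single sample (or paired design) of n = 595: d_min = (z_{α} + z_β)/√n.
z-sum = 1.960 + 1.645 = 3.605.
d_min = 3.605 / √595 = 3.605 / 24.393 = 0.148.

d_min ≈ 0.15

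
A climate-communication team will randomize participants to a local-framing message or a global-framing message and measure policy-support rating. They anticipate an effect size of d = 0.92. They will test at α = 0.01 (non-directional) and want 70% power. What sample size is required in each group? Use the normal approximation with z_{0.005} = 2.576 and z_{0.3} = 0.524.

For two independent groups with equal n: n = 2·((z_{α/2} + z_β) / d)².
z_{α/2} + z_β = 2.576 + 0.524 = 3.100.
n = 2 × (3.100 / 0.92)² = 2 × 3.370² = 2 × 11.35 = 22.7.
Round up to the next whole participant.

n = 23 per group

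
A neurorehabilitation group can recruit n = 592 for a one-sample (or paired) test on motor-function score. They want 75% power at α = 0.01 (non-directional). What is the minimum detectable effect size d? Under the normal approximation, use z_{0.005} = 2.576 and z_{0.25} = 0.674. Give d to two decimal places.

d_min ≈ 0.13

For a single sample (or paired design) of n = 592: d_min = (z_{α/2} + z_β)/√n.
z-sum = 2.576 + 0.674 = 3.250.
d_min = 3.250 / √592 = 3.250 / 24.331 = 0.134.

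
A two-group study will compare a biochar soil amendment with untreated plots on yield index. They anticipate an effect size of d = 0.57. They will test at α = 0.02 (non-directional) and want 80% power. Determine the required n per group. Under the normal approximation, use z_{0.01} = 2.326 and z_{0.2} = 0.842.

For two independent groups with equal n: n = 2·((z_{α/2} + z_β) / d)².
z_{α/2} + z_β = 2.326 + 0.842 = 3.168.
n = 2 × (3.168 / 0.57)² = 2 × 5.558² = 2 × 30.89 = 61.8.
Round up to the next whole participant.

n = 62 per group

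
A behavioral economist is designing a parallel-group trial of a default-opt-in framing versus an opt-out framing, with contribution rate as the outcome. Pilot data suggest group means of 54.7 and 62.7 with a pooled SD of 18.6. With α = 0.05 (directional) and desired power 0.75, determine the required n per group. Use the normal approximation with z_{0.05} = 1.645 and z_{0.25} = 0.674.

Cohen's d = |M₁ − M₂| / SD_pooled = |54.7 − 62.7| / 18.6 = 8.0 / 18.6 = 0.430.
For two independent groups with equal n: n = 2·((z_{α} + z_β) / d)².
z_{α} + z_β = 1.645 + 0.674 = 2.319.
n = 2 × (2.319 / 0.430)² = 2 × 5.393² = 2 × 29.08 = 58.2.
Round up to the next whole participant.

n = 59 per group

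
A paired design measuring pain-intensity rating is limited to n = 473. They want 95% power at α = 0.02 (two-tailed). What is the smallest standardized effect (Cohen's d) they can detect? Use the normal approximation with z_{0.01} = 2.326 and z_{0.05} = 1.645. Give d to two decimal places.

For a single sample (or paired design) of n = 473: d_min = (z_{α/2} + z_β)/√n.
z-sum = 2.326 + 1.645 = 3.971.
d_min = 3.971 / √473 = 3.971 / 21.749 = 0.183.

d_min ≈ 0.18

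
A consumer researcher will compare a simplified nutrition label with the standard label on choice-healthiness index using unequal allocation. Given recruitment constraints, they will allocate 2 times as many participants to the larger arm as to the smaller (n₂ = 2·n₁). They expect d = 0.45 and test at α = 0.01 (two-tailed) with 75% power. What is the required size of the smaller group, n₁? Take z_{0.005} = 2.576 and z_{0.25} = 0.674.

n₁ = 79

With allocation ratio k = n₂/n₁ = 2, Var(x̄₁−x̄₂) = σ²(1/n₁ + 1/(k·n₁)) = σ²·(k+1)/(k·n₁).
So n₁ = (1 + 1/k)·((z_{α/2} + z_β)/d)² = 1.500 × (3.250/0.45)².
n₁ = 1.500 × 52.16 = 78.2.
Round up: n₁ = 79, giving n₂ = 2 × 79 = 158.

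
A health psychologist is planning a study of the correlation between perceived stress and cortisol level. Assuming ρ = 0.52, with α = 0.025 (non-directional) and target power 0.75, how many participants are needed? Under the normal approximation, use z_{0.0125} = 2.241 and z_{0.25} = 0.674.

n = 29

Fisher's z: C = ½·ln((1+r)/(1−r)) = ½·ln(3.1667) = 0.5763.
n = ((z_{α/2} + z_β)/C)² + 3.
(2.241 + 0.674) / 0.5763 = 2.915 / 0.5763 = 5.058.
n = 5.058² + 3 = 25.58 + 3 = 28.6.
Round up.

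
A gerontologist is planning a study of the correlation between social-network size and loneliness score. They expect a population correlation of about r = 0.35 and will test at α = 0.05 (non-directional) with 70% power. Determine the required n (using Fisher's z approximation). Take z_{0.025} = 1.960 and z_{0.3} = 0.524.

Fisher's z: C = ½·ln((1+r)/(1−r)) = ½·ln(2.0769) = 0.3654.
n = ((z_{α/2} + z_β)/C)² + 3.
(1.960 + 0.524) / 0.3654 = 2.484 / 0.3654 = 6.798.
n = 6.798² + 3 = 46.21 + 3 = 49.2.
Round up.

n = 50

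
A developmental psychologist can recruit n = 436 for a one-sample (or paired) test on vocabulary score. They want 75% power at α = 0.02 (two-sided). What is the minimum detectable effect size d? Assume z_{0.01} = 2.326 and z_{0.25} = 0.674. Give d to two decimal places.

For a single sample (or paired design) of n = 436: d_min = (z_{α/2} + z_β)/√n.
z-sum = 2.326 + 0.674 = 3.000.
d_min = 3.000 / √436 = 3.000 / 20.881 = 0.144.

d_min ≈ 0.14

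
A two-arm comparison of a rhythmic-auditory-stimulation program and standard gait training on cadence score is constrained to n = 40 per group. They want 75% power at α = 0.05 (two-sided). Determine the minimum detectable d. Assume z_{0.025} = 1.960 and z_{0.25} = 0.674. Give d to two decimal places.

d_min ≈ 0.59

For two independent groups of n = 40 each: d_min = (z_{α/2} + z_β)·√(2/n).
z-sum = 1.960 + 0.674 = 2.634.
d_min = 2.634 × √(2/40) = 2.634 × 0.2236 = 0.589.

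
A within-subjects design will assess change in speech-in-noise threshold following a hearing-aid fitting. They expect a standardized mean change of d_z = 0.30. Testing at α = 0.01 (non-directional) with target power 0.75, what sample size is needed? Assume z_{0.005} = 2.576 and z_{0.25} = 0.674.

For a paired (one-sample on differences) test: n = ((z_{α/2} + z_β) / d)².
z_{α/2} + z_β = 2.576 + 0.674 = 3.250.
n = (3.250 / 0.30)² = 10.833² = 117.36.
Round up.

n = 118 pairs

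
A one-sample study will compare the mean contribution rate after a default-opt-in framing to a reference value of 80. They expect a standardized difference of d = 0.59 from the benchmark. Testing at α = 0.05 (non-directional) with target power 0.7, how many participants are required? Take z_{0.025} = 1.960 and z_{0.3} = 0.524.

n = 18

For a one-sample test: n = ((z_{α/2} + z_β) / d)².
z_{α/2} + z_β = 1.960 + 0.524 = 2.484.
n = (2.484 / 0.59)² = 4.210² = 17.73.
Round up.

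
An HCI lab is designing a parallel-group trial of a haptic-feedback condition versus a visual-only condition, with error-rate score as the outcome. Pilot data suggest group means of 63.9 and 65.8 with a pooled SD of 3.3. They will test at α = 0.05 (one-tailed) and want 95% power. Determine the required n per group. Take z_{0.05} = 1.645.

Cohen's d = |M₁ − M₂| / SD_pooled = |63.9 − 65.8| / 3.3 = 1.9 / 3.3 = 0.576.
For two independent groups with equal n: n = 2·((z_{α} + z_β) / d)².
z_{α} + z_β = 1.645 + 1.645 = 3.290.
n = 2 × (3.290 / 0.576)² = 2 × 5.712² = 2 × 32.62 = 65.2.
Round up to the next whole participant.

n = 66 per group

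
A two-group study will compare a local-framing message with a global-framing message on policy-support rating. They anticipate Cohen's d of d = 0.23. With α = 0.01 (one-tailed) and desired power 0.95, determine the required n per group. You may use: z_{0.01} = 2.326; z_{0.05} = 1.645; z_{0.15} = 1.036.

n = 597 per group

For two independent groups with equal n: n = 2·((z_{α} + z_β) / d)².
z_{α} + z_β = 2.326 + 1.645 = 3.971.
n = 2 × (3.971 / 0.23)² = 2 × 17.265² = 2 × 298.09 = 596.2.
Round up to the next whole participant.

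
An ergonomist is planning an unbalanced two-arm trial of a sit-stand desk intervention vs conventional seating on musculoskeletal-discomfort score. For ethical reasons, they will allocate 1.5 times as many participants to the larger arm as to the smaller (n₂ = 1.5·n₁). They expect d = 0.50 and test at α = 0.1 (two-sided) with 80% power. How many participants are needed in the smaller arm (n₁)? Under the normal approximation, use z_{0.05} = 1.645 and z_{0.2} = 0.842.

With allocation ratio k = n₂/n₁ = 1.5, Var(x̄₁−x̄₂) = σ²(1/n₁ + 1/(k·n₁)) = σ²·(k+1)/(k·n₁).
So n₁ = (1 + 1/k)·((z_{α/2} + z_β)/d)² = 1.667 × (2.487/0.50)².
n₁ = 1.667 × 24.74 = 41.2.
Round up: n₁ = 42, giving n₂ = 1.5 × 42 = 63.

n₁ = 42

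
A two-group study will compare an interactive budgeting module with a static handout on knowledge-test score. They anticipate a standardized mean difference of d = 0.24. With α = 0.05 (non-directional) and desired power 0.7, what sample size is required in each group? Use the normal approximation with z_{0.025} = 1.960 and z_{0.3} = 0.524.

For two independent groups with equal n: n = 2·((z_{α/2} + z_β) / d)².
z_{α/2} + z_β = 1.960 + 0.524 = 2.484.
n = 2 × (2.484 / 0.24)² = 2 × 10.350² = 2 × 107.12 = 214.2.
Round up to the next whole participant.

n = 215 per group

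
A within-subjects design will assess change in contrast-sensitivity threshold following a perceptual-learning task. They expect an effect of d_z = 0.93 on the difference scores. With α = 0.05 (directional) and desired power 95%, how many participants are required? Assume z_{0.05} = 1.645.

For a paired (one-sample on differences) test: n = ((z_{α} + z_β) / d)².
z_{α} + z_β = 1.645 + 1.645 = 3.290.
n = (3.290 / 0.93)² = 3.538² = 12.51.
Round up.

n = 13 pairs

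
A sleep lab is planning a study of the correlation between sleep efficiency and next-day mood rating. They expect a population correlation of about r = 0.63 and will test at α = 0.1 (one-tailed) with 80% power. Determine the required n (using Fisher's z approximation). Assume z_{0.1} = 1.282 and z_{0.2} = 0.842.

Fisher's z: C = ½·ln((1+r)/(1−r)) = ½·ln(4.4054) = 0.7414.
n = ((z_{α} + z_β)/C)² + 3.
(1.282 + 0.842) / 0.7414 = 2.124 / 0.7414 = 2.865.
n = 2.865² + 3 = 8.21 + 3 = 11.2.
Round up.

n = 12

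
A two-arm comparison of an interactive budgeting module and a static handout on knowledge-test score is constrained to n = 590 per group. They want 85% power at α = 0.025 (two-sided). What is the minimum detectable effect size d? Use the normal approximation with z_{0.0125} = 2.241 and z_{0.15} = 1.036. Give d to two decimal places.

d_min ≈ 0.19

For two independent groups of n = 590 each: d_min = (z_{α/2} + z_β)·√(2/n).
z-sum = 2.241 + 1.036 = 3.277.
d_min = 3.277 × √(2/590) = 3.277 × 0.0582 = 0.191.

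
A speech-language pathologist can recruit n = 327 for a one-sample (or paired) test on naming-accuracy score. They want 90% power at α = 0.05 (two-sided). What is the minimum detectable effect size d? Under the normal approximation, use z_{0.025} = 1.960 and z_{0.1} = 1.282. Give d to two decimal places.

For a single sample (or paired design) of n = 327: d_min = (z_{α/2} + z_β)/√n.
z-sum = 1.960 + 1.282 = 3.242.
d_min = 3.242 / √327 = 3.242 / 18.083 = 0.179.

d_min ≈ 0.18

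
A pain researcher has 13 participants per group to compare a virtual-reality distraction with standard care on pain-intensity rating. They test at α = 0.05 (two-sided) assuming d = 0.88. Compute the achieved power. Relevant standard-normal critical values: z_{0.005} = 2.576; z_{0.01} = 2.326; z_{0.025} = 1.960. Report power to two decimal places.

For two equal groups, power = Φ(d·√(n/2) − z_{α/2}).
d·√(n/2) = 0.88 × √(13/2) = 0.88 × 2.550 = 2.244.
z_β = 2.244 − 1.960 = 0.284.
Power = Φ(0.284) = 0.612.

power ≈ 0.61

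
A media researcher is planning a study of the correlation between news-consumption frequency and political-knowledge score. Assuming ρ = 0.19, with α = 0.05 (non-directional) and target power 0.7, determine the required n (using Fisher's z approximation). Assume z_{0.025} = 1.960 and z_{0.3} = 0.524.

n = 170

Fisher's z: C = ½·ln((1+r)/(1−r)) = ½·ln(1.4691) = 0.1923.
n = ((z_{α/2} + z_β)/C)² + 3.
(1.960 + 0.524) / 0.1923 = 2.484 / 0.1923 = 12.917.
n = 12.917² + 3 = 166.86 + 3 = 169.9.
Round up.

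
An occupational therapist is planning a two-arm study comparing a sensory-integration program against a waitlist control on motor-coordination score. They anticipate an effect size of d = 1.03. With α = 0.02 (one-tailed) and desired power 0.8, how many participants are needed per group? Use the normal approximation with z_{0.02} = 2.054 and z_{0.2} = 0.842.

n = 16 per group

For two independent groups with equal n: n = 2·((z_{α} + z_β) / d)².
z_{α} + z_β = 2.054 + 0.842 = 2.896.
n = 2 × (2.896 / 1.03)² = 2 × 2.812² = 2 × 7.91 = 15.8.
Round up to the next whole participant.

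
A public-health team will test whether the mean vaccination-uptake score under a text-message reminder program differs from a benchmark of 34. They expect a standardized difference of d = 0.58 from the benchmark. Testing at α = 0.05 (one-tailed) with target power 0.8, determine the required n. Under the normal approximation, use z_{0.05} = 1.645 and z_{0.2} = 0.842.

For a one-sample test: n = ((z_{α} + z_β) / d)².
z_{α} + z_β = 1.645 + 0.842 = 2.487.
n = (2.487 / 0.58)² = 4.288² = 18.39.
Round up.

n = 19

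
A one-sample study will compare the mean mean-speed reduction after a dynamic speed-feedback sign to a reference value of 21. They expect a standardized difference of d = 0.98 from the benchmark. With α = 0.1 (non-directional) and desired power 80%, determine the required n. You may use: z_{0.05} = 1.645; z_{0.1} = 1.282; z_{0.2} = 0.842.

For a one-sample test: n = ((z_{α/2} + z_β) / d)².
z_{α/2} + z_β = 1.645 + 0.842 = 2.487.
n = (2.487 / 0.98)² = 2.538² = 6.44.
Round up.

n = 7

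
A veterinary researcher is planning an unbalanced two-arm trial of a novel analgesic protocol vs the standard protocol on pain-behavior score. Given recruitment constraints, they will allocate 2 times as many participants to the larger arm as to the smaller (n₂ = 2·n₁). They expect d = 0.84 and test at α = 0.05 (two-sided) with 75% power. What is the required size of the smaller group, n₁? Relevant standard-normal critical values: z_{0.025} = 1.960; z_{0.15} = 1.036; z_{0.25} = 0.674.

With allocation ratio k = n₂/n₁ = 2, Var(x̄₁−x̄₂) = σ²(1/n₁ + 1/(k·n₁)) = σ²·(k+1)/(k·n₁).
So n₁ = (1 + 1/k)·((z_{α/2} + z_β)/d)² = 1.500 × (2.634/0.84)².
n₁ = 1.500 × 9.83 = 14.7.
Round up: n₁ = 15, giving n₂ = 2 × 15 = 30.

n₁ = 15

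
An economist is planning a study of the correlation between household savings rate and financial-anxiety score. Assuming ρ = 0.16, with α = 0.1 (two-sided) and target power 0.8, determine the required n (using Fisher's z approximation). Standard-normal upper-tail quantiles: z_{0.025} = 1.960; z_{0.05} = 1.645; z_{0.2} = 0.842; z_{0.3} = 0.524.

n = 241

Fisher's z: C = ½·ln((1+r)/(1−r)) = ½·ln(1.3810) = 0.1614.
n = ((z_{α/2} + z_β)/C)² + 3.
(1.645 + 0.842) / 0.1614 = 2.487 / 0.1614 = 15.409.
n = 15.409² + 3 = 237.43 + 3 = 240.4.
Round up.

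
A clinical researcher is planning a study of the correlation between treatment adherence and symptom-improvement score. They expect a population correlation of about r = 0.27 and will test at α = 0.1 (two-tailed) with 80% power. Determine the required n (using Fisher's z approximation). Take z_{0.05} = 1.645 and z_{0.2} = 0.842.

Fisher's z: C = ½·ln((1+r)/(1−r)) = ½·ln(1.7397) = 0.2769.
n = ((z_{α/2} + z_β)/C)² + 3.
(1.645 + 0.842) / 0.2769 = 2.487 / 0.2769 = 8.982.
n = 8.982² + 3 = 80.67 + 3 = 83.7.
Round up.

n = 84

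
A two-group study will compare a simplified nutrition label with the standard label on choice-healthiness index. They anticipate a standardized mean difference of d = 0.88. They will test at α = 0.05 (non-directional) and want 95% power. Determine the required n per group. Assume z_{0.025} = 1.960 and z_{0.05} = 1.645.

n = 34 per group

For two independent groups with equal n: n = 2·((z_{α/2} + z_β) / d)².
z_{α/2} + z_β = 1.960 + 1.645 = 3.605.
n = 2 × (3.605 / 0.88)² = 2 × 4.097² = 2 × 16.78 = 33.6.
Round up to the next whole participant.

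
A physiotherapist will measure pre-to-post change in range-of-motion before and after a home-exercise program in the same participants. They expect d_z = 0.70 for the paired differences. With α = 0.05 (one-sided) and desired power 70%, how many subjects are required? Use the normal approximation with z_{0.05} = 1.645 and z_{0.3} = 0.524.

n = 10 pairs

For a paired (one-sample on differences) test: n = ((z_{α} + z_β) / d)².
z_{α} + z_β = 1.645 + 0.524 = 2.169.
n = (2.169 / 0.70)² = 3.099² = 9.60.
Round up.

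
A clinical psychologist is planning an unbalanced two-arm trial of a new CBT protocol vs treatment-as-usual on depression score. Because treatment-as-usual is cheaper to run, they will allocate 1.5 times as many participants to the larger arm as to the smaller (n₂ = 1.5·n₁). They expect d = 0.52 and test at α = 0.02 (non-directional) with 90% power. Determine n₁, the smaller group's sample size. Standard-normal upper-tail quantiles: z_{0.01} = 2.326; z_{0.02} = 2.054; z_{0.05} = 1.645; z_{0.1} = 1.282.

n₁ = 81

With allocation ratio k = n₂/n₁ = 1.5, Var(x̄₁−x̄₂) = σ²(1/n₁ + 1/(k·n₁)) = σ²·(k+1)/(k·n₁).
So n₁ = (1 + 1/k)·((z_{α/2} + z_β)/d)² = 1.667 × (3.608/0.52)².
n₁ = 1.667 × 48.14 = 80.2.
Round up: n₁ = 81, giving n₂ = ⌈1.5 × 81⌉ = ⌈121.5⌉ = 122.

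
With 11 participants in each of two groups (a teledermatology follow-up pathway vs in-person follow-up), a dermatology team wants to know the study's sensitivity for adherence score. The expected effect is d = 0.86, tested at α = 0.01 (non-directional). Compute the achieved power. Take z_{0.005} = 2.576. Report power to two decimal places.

power ≈ 0.29

For two equal groups, power = Φ(d·√(n/2) − z_{α/2}).
d·√(n/2) = 0.86 × √(11/2) = 0.86 × 2.345 = 2.017.
z_β = 2.017 − 2.576 = -0.559.
Power = Φ(-0.559) = 0.288.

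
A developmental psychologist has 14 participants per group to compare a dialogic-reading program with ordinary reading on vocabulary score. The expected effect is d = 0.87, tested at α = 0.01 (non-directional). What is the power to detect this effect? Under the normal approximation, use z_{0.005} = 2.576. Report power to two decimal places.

For two equal groups, power = Φ(d·√(n/2) − z_{α/2}).
d·√(n/2) = 0.87 × √(14/2) = 0.87 × 2.646 = 2.302.
z_β = 2.302 − 2.576 = -0.274.
Power = Φ(-0.274) = 0.392.

power ≈ 0.39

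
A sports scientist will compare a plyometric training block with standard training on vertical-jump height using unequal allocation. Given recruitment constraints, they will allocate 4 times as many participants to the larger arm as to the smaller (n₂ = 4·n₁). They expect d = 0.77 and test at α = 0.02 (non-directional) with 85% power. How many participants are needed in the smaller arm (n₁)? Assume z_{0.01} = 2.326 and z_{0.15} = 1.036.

n₁ = 24

With allocation ratio k = n₂/n₁ = 4, Var(x̄₁−x̄₂) = σ²(1/n₁ + 1/(k·n₁)) = σ²·(k+1)/(k·n₁).
So n₁ = (1 + 1/k)·((z_{α/2} + z_β)/d)² = 1.250 × (3.362/0.77)².
n₁ = 1.250 × 19.06 = 23.8.
Round up: n₁ = 24, giving n₂ = 4 × 24 = 96.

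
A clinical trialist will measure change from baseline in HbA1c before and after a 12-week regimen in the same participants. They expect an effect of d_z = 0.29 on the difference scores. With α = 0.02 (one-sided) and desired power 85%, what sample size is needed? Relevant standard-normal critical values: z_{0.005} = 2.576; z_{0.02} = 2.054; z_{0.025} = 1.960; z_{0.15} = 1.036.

n = 114 pairs

For a paired (one-sample on differences) test: n = ((z_{α} + z_β) / d)².
z_{α} + z_β = 2.054 + 1.036 = 3.090.
n = (3.090 / 0.29)² = 10.655² = 113.53.
Round up.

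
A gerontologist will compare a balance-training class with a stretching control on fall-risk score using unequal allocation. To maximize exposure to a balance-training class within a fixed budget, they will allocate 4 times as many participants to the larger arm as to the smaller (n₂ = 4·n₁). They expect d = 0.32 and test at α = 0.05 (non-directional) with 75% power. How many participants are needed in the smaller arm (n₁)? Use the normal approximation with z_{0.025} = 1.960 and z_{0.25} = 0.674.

n₁ = 85

With allocation ratio k = n₂/n₁ = 4, Var(x̄₁−x̄₂) = σ²(1/n₁ + 1/(k·n₁)) = σ²·(k+1)/(k·n₁).
So n₁ = (1 + 1/k)·((z_{α/2} + z_β)/d)² = 1.250 × (2.634/0.32)².
n₁ = 1.250 × 67.75 = 84.7.
Round up: n₁ = 85, giving n₂ = 4 × 85 = 340.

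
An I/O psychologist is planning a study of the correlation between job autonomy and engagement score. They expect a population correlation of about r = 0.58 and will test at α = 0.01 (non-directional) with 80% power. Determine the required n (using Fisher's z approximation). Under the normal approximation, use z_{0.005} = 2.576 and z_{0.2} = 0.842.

n = 30

Fisher's z: C = ½·ln((1+r)/(1−r)) = ½·ln(3.7619) = 0.6625.
n = ((z_{α/2} + z_β)/C)² + 3.
(2.576 + 0.842) / 0.6625 = 3.418 / 0.6625 = 5.159.
n = 5.159² + 3 = 26.62 + 3 = 29.6.
Round up.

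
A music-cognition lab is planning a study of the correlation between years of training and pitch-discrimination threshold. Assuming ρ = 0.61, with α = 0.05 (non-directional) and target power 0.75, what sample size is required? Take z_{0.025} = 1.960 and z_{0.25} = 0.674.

Fisher's z: C = ½·ln((1+r)/(1−r)) = ½·ln(4.1282) = 0.7089.
n = ((z_{α/2} + z_β)/C)² + 3.
(1.960 + 0.674) / 0.7089 = 2.634 / 0.7089 = 3.716.
n = 3.716² + 3 = 13.81 + 3 = 16.8.
Round up.

n = 17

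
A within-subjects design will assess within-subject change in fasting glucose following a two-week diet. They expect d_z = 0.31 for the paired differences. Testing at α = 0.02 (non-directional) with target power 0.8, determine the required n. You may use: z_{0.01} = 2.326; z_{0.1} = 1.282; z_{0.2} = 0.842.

For a paired (one-sample on differences) test: n = ((z_{α/2} + z_β) / d)².
z_{α/2} + z_β = 2.326 + 0.842 = 3.168.
n = (3.168 / 0.31)² = 10.219² = 104.44.
Round up.

n = 105 pairs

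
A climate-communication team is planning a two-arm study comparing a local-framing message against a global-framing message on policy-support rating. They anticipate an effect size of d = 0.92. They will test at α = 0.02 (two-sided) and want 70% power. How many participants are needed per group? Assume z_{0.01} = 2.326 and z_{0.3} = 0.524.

n = 20 per group

For two independent groups with equal n: n = 2·((z_{α/2} + z_β) / d)².
z_{α/2} + z_β = 2.326 + 0.524 = 2.850.
n = 2 × (2.850 / 0.92)² = 2 × 3.098² = 2 × 9.60 = 19.2.
Round up to the next whole participant.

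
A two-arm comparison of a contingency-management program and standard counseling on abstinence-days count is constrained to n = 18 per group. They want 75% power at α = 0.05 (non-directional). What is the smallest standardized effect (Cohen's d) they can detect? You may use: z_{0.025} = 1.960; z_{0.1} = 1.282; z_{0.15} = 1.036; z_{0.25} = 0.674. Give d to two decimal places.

d_min ≈ 0.88

For two independent groups of n = 18 each: d_min = (z_{α/2} + z_β)·√(2/n).
z-sum = 1.960 + 0.674 = 2.634.
d_min = 2.634 × √(2/18) = 2.634 × 0.3333 = 0.878.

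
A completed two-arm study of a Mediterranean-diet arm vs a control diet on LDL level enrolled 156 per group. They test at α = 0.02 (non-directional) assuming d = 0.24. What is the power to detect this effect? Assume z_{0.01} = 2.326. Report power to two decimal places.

power ≈ 0.42

For two equal groups, power = Φ(d·√(n/2) − z_{α/2}).
d·√(n/2) = 0.24 × √(156/2) = 0.24 × 8.832 = 2.120.
z_β = 2.120 − 2.326 = -0.206.
Power = Φ(-0.206) = 0.418.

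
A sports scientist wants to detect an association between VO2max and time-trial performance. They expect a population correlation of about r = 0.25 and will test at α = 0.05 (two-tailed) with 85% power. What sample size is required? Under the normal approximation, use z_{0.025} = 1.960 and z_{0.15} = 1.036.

Fisher's z: C = ½·ln((1+r)/(1−r)) = ½·ln(1.6667) = 0.2554.
n = ((z_{α/2} + z_β)/C)² + 3.
(1.960 + 1.036) / 0.2554 = 2.996 / 0.2554 = 11.731.
n = 11.731² + 3 = 137.61 + 3 = 140.6.
Round up.

n = 141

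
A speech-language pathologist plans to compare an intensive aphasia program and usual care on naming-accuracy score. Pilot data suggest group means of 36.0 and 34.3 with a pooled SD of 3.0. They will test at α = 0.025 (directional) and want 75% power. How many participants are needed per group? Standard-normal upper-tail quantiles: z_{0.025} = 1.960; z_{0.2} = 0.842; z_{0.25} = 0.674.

n = 44 per group

Cohen's d = |M₁ − M₂| / SD_pooled = |36.0 − 34.3| / 3.0 = 1.7 / 3.0 = 0.567.
For two independent groups with equal n: n = 2·((z_{α} + z_β) / d)².
z_{α} + z_β = 1.960 + 0.674 = 2.634.
n = 2 × (2.634 / 0.567)² = 2 × 4.646² = 2 × 21.58 = 43.2.
Round up to the next whole participant.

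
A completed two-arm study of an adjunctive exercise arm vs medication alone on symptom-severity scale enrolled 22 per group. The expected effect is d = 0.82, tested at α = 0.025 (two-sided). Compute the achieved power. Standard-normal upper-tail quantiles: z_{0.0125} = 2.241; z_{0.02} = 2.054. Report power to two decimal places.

power ≈ 0.68

For two equal groups, power = Φ(d·√(n/2) − z_{α/2}).
d·√(n/2) = 0.82 × √(22/2) = 0.82 × 3.317 = 2.720.
z_β = 2.720 − 2.241 = 0.479.
Power = Φ(0.479) = 0.684.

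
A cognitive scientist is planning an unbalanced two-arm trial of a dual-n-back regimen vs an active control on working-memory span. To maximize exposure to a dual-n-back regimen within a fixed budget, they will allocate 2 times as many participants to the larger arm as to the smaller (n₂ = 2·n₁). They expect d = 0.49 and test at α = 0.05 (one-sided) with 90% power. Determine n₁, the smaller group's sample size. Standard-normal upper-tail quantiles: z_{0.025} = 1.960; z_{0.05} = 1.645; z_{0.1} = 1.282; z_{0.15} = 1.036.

n₁ = 54

With allocation ratio k = n₂/n₁ = 2, Var(x̄₁−x̄₂) = σ²(1/n₁ + 1/(k·n₁)) = σ²·(k+1)/(k·n₁).
So n₁ = (1 + 1/k)·((z_{α} + z_β)/d)² = 1.500 × (2.927/0.49)².
n₁ = 1.500 × 35.68 = 53.5.
Round up: n₁ = 54, giving n₂ = 2 × 54 = 108.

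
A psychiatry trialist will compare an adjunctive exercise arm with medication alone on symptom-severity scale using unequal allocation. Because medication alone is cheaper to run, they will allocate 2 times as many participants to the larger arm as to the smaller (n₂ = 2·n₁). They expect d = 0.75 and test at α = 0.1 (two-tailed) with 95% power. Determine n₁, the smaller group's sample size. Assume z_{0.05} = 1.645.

With allocation ratio k = n₂/n₁ = 2, Var(x̄₁−x̄₂) = σ²(1/n₁ + 1/(k·n₁)) = σ²·(k+1)/(k·n₁).
So n₁ = (1 + 1/k)·((z_{α/2} + z_β)/d)² = 1.500 × (3.290/0.75)².
n₁ = 1.500 × 19.24 = 28.9.
Round up: n₁ = 29, giving n₂ = 2 × 29 = 58.

n₁ = 29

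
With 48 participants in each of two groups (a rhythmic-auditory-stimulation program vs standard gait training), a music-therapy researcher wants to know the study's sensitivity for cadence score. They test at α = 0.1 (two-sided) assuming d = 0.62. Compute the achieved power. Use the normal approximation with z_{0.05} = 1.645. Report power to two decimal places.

power ≈ 0.92

For two equal groups, power = Φ(d·√(n/2) − z_{α/2}).
d·√(n/2) = 0.62 × √(48/2) = 0.62 × 4.899 = 3.037.
z_β = 3.037 − 1.645 = 1.392.
Power = Φ(1.392) = 0.918.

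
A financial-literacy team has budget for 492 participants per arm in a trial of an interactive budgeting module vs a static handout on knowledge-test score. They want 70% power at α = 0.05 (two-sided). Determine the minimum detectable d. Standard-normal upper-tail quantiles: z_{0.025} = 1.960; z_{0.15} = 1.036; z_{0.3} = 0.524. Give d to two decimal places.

For two independent groups of n = 492 each: d_min = (z_{α/2} + z_β)·√(2/n).
z-sum = 1.960 + 0.524 = 2.484.
d_min = 2.484 × √(2/492) = 2.484 × 0.0638 = 0.158.

d_min ≈ 0.16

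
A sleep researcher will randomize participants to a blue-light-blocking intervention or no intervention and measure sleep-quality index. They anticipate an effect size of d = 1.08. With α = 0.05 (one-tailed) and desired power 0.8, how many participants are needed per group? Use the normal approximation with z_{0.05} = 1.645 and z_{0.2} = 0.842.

For two independent groups with equal n: n = 2·((z_{α} + z_β) / d)².
z_{α} + z_β = 1.645 + 0.842 = 2.487.
n = 2 × (2.487 / 1.08)² = 2 × 2.303² = 2 × 5.30 = 10.6.
Round up to the next whole participant.

n = 11 per group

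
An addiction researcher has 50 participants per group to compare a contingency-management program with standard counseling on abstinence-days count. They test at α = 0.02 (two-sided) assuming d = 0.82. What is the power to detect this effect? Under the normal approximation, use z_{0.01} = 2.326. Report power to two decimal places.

power ≈ 0.96

For two equal groups, power = Φ(d·√(n/2) − z_{α/2}).
d·√(n/2) = 0.82 × √(50/2) = 0.82 × 5.000 = 4.100.
z_β = 4.100 − 2.326 = 1.774.
Power = Φ(1.774) = 0.962.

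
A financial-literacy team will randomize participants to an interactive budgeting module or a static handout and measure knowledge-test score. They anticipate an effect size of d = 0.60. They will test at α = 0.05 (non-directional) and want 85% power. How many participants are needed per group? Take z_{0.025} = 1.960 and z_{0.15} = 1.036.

n = 50 per group

For two independent groups with equal n: n = 2·((z_{α/2} + z_β) / d)².
z_{α/2} + z_β = 1.960 + 1.036 = 2.996.
n = 2 × (2.996 / 0.60)² = 2 × 4.993² = 2 × 24.93 = 49.9.
Round up to the next whole participant.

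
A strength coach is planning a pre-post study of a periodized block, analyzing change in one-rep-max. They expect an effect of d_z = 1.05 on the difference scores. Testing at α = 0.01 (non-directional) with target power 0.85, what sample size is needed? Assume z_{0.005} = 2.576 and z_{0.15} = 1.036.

n = 12 pairs

For a paired (one-sample on differences) test: n = ((z_{α/2} + z_β) / d)².
z_{α/2} + z_β = 2.576 + 1.036 = 3.612.
n = (3.612 / 1.05)² = 3.440² = 11.83.
Round up.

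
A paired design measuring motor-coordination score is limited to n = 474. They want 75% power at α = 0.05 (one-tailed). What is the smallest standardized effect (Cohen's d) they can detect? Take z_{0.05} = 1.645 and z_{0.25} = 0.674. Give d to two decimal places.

d_min ≈ 0.11

For a single sample (or paired design) of n = 474: d_min = (z_{α} + z_β)/√n.
z-sum = 1.645 + 0.674 = 2.319.
d_min = 2.319 / √474 = 2.319 / 21.772 = 0.107.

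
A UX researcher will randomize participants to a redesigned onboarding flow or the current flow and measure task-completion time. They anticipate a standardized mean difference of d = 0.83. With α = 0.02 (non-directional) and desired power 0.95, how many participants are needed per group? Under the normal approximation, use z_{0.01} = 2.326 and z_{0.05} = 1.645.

For two independent groups with equal n: n = 2·((z_{α/2} + z_β) / d)².
z_{α/2} + z_β = 2.326 + 1.645 = 3.971.
n = 2 × (3.971 / 0.83)² = 2 × 4.784² = 2 × 22.89 = 45.8.
Round up to the next whole participant.

n = 46 per group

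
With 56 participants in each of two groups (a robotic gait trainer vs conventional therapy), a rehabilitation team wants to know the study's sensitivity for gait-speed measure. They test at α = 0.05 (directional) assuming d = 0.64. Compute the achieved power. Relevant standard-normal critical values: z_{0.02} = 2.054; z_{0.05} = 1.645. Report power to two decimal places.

power ≈ 0.96

For two equal groups, power = Φ(d·√(n/2) − z_{α}).
d·√(n/2) = 0.64 × √(56/2) = 0.64 × 5.292 = 3.387.
z_β = 3.387 − 1.645 = 1.742.
Power = Φ(1.742) = 0.959.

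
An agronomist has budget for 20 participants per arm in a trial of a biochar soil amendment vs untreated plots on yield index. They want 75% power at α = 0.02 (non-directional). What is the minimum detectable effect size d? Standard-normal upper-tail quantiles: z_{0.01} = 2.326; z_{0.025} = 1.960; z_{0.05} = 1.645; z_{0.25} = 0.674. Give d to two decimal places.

d_min ≈ 0.95

For two independent groups of n = 20 each: d_min = (z_{α/2} + z_β)·√(2/n).
z-sum = 2.326 + 0.674 = 3.000.
d_min = 3.000 × √(2/20) = 3.000 × 0.3162 = 0.949.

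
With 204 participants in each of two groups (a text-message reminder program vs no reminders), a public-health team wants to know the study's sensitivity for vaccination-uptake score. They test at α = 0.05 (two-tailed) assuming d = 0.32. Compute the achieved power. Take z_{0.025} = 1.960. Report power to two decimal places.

For two equal groups, power = Φ(d·√(n/2) − z_{α/2}).
d·√(n/2) = 0.32 × √(204/2) = 0.32 × 10.100 = 3.232.
z_β = 3.232 − 1.960 = 1.272.
Power = Φ(1.272) = 0.898.

power ≈ 0.90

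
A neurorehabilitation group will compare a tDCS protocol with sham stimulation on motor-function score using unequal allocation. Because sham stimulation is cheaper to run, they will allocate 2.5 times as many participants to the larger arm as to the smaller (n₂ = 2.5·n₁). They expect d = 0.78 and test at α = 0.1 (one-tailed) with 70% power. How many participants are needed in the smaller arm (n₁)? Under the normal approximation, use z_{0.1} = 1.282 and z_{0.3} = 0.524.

With allocation ratio k = n₂/n₁ = 2.5, Var(x̄₁−x̄₂) = σ²(1/n₁ + 1/(k·n₁)) = σ²·(k+1)/(k·n₁).
So n₁ = (1 + 1/k)·((z_{α} + z_β)/d)² = 1.400 × (1.806/0.78)².
n₁ = 1.400 × 5.36 = 7.5.
Round up: n₁ = 8, giving n₂ = 2.5 × 8 = 20.

n₁ = 8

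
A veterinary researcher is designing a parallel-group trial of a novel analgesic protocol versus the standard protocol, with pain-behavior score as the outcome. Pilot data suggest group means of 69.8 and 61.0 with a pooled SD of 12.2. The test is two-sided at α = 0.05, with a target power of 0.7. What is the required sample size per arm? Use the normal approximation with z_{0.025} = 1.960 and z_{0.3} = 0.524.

Cohen's d = |M₁ − M₂| / SD_pooled = |69.8 − 61.0| / 12.2 = 8.8 / 12.2 = 0.721.
For two independent groups with equal n: n = 2·((z_{α/2} + z_β) / d)².
z_{α/2} + z_β = 1.960 + 0.524 = 2.484.
n = 2 × (2.484 / 0.721)² = 2 × 3.445² = 2 × 11.87 = 23.7.
Round up to the next whole participant.

n = 24 per group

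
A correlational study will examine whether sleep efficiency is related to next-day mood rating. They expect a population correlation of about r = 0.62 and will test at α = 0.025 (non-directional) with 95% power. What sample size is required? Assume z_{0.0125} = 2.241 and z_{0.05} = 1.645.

Fisher's z: C = ½·ln((1+r)/(1−r)) = ½·ln(4.2632) = 0.7250.
n = ((z_{α/2} + z_β)/C)² + 3.
(2.241 + 1.645) / 0.7250 = 3.886 / 0.7250 = 5.360.
n = 5.360² + 3 = 28.73 + 3 = 31.7.
Round up.

n = 32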